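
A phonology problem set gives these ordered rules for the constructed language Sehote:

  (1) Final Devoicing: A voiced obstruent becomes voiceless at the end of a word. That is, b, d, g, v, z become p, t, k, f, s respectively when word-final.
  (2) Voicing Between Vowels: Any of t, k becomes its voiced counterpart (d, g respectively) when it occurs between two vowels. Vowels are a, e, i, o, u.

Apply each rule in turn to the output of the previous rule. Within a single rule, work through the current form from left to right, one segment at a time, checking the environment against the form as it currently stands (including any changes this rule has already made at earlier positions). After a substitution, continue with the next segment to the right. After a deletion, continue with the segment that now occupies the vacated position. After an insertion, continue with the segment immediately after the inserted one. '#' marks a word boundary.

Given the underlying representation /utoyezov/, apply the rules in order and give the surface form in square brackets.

[udoyezof]

(1) Final Devoicing: [utoyezov] → [utoyezof]
(2) Voicing Between Vowels: [utoyezof] → [udoyezof]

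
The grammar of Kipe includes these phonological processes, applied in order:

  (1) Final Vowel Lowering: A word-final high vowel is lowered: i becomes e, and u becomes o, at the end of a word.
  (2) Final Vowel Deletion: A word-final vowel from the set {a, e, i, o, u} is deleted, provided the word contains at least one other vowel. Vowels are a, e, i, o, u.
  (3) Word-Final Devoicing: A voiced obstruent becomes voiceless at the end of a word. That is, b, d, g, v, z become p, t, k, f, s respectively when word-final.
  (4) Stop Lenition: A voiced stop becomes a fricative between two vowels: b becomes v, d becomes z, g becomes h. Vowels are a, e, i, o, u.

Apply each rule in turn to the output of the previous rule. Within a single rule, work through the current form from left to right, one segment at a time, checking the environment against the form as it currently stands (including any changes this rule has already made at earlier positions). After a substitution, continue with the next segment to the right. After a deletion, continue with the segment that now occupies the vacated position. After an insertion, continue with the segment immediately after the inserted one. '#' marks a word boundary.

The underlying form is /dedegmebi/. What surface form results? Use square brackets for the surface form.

[dezegmep]

(1) Final Vowel Lowering: [dedegmebi] → [dedegmebe]
(2) Final Vowel Deletion: [dedegmebe] → [dedegmeb]
(3) Word-Final Devoicing: [dedegmeb] → [dedegmep]
(4) Stop Lenition: [dedegmep] → [dezegmep]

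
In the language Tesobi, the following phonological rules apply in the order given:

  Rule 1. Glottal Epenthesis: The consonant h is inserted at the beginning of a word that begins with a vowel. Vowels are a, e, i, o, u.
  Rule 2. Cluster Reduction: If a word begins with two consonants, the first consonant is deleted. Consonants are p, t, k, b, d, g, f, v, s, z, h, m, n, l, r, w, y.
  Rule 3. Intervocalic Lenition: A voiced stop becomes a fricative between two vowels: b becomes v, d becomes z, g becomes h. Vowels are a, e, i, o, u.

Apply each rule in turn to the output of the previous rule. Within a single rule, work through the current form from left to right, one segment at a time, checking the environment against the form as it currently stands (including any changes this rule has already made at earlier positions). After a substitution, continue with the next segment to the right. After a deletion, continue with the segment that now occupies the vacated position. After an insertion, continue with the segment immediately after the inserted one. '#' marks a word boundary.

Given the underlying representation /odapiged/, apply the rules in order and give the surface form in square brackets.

Rule 1 Glottal Epenthesis: [odapiged] → [hodapiged]
Rule 2 Cluster Reduction: no change — [hodapiged]
Rule 3 Intervocalic Lenition: [hodapiged] → [hozapihed]

[hozapihed]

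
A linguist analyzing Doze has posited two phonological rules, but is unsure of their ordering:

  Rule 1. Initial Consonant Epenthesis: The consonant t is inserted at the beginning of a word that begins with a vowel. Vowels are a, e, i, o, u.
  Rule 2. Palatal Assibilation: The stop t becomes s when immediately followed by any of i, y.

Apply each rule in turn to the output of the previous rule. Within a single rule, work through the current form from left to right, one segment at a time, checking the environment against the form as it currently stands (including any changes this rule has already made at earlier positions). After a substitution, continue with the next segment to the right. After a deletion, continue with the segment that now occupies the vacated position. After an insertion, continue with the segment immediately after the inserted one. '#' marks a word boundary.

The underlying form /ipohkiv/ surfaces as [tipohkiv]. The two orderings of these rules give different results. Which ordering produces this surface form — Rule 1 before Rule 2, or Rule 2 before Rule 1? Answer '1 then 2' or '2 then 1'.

Order 1 then 2:
  1 Initial Consonant Epenthesis: [ipohkiv] → [tipohkiv]
  2 Palatal Assibilation: [tipohkiv] → [sipohkiv]
  result: [sipohkiv]
Order 2 then 1:
  2 Palatal Assibilation: no change — [ipohkiv]
  1 Initial Consonant Epenthesis: [ipohkiv] → [tipohkiv]
  result: [tipohkiv]

2 then 1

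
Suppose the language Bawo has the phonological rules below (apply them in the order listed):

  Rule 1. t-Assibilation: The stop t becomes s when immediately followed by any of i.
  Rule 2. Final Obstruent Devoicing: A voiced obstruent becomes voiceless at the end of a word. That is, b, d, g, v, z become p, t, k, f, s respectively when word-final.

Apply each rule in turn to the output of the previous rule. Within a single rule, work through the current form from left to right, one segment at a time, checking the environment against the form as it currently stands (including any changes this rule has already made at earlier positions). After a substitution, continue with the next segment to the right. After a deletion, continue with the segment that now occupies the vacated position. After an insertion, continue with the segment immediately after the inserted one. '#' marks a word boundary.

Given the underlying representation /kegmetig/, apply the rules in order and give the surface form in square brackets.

[kegmesik]

Rule 1 t-Assibilation: [kegmetig] → [kegmesig]
Rule 2 Final Obstruent Devoicing: [kegmesig] → [kegmesik]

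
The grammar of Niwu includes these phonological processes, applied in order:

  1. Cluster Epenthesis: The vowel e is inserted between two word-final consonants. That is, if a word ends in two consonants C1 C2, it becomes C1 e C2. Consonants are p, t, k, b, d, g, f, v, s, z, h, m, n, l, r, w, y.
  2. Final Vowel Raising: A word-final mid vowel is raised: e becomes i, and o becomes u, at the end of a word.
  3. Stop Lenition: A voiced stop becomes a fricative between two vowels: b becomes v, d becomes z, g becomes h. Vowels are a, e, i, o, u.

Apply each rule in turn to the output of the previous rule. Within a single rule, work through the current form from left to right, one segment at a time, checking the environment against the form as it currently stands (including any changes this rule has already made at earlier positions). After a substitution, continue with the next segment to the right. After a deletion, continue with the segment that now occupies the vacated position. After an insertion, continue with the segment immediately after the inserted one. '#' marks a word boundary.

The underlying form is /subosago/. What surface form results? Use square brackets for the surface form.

[suvosahu]

1 Cluster Epenthesis: no change — [subosago]
2 Final Vowel Raising: [subosago] → [subosagu]
3 Stop Lenition: [subosagu] → [suvosahu]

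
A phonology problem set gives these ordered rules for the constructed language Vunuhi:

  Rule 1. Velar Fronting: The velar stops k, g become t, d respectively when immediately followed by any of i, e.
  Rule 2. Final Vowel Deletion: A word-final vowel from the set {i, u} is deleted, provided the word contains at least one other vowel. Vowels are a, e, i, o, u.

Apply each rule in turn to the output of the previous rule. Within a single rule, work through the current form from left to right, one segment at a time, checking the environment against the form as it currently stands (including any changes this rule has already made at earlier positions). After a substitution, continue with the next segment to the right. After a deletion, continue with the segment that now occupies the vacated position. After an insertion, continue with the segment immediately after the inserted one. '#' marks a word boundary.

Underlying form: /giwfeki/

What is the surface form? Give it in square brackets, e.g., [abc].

[diwfet]

Rule 1 Velar Fronting: [giwfeki] → [diwfeti]
Rule 2 Final Vowel Deletion: [diwfeti] → [diwfet]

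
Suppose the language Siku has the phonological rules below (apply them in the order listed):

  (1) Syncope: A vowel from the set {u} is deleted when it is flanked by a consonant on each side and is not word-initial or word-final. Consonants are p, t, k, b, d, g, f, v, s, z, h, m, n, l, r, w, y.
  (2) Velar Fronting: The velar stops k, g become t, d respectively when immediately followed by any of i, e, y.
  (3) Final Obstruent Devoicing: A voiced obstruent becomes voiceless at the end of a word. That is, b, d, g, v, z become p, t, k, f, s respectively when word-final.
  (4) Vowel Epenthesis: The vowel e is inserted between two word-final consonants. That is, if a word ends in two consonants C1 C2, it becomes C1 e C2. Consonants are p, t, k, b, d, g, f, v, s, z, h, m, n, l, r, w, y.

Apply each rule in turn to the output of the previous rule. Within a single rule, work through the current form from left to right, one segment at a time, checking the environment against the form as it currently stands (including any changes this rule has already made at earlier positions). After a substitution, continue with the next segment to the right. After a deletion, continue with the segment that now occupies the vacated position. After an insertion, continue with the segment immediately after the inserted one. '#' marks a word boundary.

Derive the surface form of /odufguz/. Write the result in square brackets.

(1) Syncope: [odufguz] → [odfgz]
(2) Velar Fronting: no change — [odfgz]
(3) Final Obstruent Devoicing: [odfgz] → [odfgs]
(4) Vowel Epenthesis: [odfgs] → [odfges]

[odfges]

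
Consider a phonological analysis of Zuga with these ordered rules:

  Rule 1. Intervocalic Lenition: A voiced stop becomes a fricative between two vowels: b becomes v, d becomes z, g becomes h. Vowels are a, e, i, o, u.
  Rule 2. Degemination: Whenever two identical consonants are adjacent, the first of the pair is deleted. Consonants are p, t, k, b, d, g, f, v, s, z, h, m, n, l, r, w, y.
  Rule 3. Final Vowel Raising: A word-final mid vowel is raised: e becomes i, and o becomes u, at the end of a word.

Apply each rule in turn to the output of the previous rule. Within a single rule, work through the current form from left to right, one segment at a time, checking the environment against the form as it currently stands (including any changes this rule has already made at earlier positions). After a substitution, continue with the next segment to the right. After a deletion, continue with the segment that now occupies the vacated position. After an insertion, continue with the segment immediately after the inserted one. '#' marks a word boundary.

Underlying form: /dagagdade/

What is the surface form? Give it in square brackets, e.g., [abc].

Rule 1 Intervocalic Lenition: [dagagdade] → [dahagdaze]
Rule 2 Degemination: no change — [dahagdaze]
Rule 3 Final Vowel Raising: [dahagdaze] → [dahagdazi]

[dahagdazi]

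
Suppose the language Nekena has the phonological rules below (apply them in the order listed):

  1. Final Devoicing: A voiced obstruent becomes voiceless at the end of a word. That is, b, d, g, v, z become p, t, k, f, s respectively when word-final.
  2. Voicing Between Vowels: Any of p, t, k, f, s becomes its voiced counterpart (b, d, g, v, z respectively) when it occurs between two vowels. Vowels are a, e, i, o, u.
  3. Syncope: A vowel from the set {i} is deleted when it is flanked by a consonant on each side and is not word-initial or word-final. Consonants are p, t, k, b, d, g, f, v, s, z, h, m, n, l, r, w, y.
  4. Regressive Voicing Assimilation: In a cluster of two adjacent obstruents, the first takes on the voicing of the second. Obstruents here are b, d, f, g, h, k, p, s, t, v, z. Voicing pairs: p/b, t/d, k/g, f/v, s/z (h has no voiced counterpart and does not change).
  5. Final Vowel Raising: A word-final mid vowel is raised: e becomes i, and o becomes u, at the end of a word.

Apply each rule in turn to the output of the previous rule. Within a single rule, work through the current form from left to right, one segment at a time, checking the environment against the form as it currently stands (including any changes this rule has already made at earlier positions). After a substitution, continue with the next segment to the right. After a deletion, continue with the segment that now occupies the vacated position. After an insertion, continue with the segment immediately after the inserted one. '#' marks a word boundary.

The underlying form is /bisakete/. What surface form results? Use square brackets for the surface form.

[bzagedi]

1 Final Devoicing: no change — [bisakete]
2 Voicing Between Vowels: [bisakete] → [bizagede]
3 Syncope: [bizagede] → [bzagede]
4 Regressive Voicing Assimilation: no change — [bzagede]
5 Final Vowel Raising: [bzagede] → [bzagedi]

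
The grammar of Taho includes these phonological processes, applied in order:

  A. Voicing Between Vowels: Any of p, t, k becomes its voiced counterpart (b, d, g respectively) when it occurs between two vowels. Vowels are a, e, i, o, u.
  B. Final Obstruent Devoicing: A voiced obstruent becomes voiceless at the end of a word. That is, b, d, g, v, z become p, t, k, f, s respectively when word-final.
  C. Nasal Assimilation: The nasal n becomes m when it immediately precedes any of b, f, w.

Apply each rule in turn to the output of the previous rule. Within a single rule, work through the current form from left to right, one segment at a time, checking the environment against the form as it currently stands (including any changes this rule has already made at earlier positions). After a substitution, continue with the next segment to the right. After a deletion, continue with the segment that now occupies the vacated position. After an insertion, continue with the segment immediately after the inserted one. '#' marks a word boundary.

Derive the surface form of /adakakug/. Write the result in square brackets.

A Voicing Between Vowels: [adakakug] → [adagagug]
B Final Obstruent Devoicing: [adagagug] → [adagaguk]
C Nasal Assimilation: no change — [adagaguk]

[adagaguk]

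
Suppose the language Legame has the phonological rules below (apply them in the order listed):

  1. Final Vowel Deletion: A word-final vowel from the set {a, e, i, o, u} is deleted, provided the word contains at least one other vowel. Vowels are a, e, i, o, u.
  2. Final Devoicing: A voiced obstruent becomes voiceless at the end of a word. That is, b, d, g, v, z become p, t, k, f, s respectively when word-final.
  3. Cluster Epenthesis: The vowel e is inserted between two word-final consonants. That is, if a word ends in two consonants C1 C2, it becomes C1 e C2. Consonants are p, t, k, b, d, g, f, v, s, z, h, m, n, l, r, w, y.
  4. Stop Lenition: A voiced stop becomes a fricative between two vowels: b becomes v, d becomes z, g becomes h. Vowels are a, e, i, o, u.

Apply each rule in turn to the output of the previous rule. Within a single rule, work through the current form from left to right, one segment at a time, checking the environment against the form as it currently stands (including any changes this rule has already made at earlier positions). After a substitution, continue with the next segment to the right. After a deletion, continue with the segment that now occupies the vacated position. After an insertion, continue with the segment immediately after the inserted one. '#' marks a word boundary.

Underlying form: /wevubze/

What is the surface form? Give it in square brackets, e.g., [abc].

[wevuves]

1 Final Vowel Deletion: [wevubze] → [wevubz]
2 Final Devoicing: [wevubz] → [wevubs]
3 Cluster Epenthesis: [wevubs] → [wevubes]
4 Stop Lenition: [wevubes] → [wevuves]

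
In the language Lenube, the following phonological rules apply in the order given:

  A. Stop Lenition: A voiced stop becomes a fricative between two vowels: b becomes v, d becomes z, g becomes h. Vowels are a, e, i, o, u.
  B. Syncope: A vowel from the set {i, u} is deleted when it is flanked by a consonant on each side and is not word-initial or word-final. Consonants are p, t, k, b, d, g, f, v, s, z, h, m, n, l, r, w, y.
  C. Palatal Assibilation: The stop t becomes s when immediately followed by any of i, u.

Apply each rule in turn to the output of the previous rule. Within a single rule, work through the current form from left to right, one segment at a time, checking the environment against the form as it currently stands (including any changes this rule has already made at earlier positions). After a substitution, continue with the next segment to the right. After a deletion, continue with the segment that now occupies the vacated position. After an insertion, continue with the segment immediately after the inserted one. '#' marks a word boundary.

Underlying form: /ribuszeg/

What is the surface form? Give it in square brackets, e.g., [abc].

[rvszeg]

A Stop Lenition: [ribuszeg] → [rivuszeg]
B Syncope: [rivuszeg] → [rvszeg]
C Palatal Assibilation: no change — [rvszeg]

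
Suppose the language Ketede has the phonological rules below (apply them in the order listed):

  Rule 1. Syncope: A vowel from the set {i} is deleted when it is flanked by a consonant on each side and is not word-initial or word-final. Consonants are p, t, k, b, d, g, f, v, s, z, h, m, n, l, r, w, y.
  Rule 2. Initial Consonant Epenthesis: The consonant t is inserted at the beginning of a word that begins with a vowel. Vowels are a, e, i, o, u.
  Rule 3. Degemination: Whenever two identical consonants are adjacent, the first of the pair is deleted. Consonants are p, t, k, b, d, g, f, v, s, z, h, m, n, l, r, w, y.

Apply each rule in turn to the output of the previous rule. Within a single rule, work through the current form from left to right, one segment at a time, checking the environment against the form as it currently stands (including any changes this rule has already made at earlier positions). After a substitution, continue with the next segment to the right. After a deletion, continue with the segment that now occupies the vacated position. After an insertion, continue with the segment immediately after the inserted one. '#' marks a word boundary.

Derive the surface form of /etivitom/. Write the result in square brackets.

[tetvtom]

Rule 1 Syncope: [etivitom] → [etvtom]
Rule 2 Initial Consonant Epenthesis: [etvtom] → [tetvtom]
Rule 3 Degemination: no change — [tetvtom]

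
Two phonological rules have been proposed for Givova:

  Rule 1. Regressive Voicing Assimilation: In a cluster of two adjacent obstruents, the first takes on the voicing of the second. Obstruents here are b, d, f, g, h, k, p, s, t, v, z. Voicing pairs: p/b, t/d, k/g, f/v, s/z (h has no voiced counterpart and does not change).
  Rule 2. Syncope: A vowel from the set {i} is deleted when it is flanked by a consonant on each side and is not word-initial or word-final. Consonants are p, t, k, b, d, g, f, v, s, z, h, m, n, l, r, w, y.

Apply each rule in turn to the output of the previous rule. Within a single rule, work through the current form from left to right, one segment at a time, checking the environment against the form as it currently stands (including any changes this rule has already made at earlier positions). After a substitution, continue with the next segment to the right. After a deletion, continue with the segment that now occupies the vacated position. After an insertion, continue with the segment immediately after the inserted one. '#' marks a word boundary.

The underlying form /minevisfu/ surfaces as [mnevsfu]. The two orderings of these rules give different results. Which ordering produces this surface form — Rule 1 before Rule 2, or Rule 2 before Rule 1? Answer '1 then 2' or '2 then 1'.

Order 1 then 2:
  1 Regressive Voicing Assimilation: no change — [minevisfu]
  2 Syncope: [minevisfu] → [mnevsfu]
  result: [mnevsfu]
Order 2 then 1:
  2 Syncope: [minevisfu] → [mnevsfu]
  1 Regressive Voicing Assimilation: [mnevsfu] → [mnefsfu]
  result: [mnefsfu]

1 then 2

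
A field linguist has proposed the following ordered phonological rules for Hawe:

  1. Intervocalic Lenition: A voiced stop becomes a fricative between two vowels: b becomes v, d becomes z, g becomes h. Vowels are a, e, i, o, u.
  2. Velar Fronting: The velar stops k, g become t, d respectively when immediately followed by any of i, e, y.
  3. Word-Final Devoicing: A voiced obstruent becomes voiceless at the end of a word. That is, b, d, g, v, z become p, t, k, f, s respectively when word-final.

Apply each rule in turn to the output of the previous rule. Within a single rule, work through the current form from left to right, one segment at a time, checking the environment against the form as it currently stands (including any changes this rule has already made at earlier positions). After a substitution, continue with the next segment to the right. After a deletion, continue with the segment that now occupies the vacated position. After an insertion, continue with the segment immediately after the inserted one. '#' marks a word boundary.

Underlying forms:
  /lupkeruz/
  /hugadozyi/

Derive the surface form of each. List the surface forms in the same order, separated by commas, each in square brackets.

/lupkeruz/:
  1 Intervocalic Lenition: no change — [lupkeruz]
  2 Velar Fronting: [lupkeruz] → [lupteruz]
  3 Word-Final Devoicing: [lupteruz] → [lupterus]
/hugadozyi/:
  1 Intervocalic Lenition: [hugadozyi] → [huhazozyi]
  2 Velar Fronting: no change — [huhazozyi]
  3 Word-Final Devoicing: no change — [huhazozyi]

[lupterus], [huhazozyi]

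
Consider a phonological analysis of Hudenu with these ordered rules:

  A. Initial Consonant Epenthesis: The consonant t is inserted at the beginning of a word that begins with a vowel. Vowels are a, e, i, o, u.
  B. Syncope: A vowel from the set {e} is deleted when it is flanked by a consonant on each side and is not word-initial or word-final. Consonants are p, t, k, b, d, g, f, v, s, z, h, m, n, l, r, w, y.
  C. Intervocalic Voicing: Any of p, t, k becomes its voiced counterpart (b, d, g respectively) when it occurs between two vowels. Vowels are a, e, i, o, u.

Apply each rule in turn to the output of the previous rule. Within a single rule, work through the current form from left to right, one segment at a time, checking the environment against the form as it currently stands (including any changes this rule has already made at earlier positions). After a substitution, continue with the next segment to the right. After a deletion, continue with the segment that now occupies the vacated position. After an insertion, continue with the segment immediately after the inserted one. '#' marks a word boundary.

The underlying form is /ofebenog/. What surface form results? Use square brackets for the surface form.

A Initial Consonant Epenthesis: [ofebenog] → [tofebenog]
B Syncope: [tofebenog] → [tofbnog]
C Intervocalic Voicing: no change — [tofbnog]

[tofbnog]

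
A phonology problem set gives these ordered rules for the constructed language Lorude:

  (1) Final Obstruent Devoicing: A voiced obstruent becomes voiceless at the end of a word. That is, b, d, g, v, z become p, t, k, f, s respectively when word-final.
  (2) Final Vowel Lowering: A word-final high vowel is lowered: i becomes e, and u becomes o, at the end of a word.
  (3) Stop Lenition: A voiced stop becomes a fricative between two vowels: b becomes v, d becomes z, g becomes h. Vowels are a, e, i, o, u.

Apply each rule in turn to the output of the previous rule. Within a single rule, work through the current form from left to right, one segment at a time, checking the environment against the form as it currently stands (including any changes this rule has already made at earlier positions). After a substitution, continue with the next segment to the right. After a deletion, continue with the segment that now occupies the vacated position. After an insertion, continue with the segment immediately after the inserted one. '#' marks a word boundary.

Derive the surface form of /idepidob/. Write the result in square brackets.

(1) Final Obstruent Devoicing: [idepidob] → [idepidop]
(2) Final Vowel Lowering: no change — [idepidop]
(3) Stop Lenition: [idepidop] → [izepizop]

[izepizop]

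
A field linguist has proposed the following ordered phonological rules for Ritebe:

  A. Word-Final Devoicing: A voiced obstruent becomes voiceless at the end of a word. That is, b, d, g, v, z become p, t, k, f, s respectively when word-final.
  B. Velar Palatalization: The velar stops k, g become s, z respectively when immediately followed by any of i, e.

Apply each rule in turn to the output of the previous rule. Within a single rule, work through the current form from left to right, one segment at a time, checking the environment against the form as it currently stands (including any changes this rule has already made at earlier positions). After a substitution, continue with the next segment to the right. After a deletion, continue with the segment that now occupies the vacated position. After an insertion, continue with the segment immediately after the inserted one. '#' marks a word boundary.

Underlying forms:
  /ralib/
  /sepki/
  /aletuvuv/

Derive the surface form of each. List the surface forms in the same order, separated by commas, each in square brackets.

[ralip], [sepsi], [aletuvuf]

/ralib/:
  A Word-Final Devoicing: [ralib] → [ralip]
  B Velar Palatalization: no change — [ralip]
/sepki/:
  A Word-Final Devoicing: no change — [sepki]
  B Velar Palatalization: [sepki] → [sepsi]
/aletuvuv/:
  A Word-Final Devoicing: [aletuvuv] → [aletuvuf]
  B Velar Palatalization: no change — [aletuvuf]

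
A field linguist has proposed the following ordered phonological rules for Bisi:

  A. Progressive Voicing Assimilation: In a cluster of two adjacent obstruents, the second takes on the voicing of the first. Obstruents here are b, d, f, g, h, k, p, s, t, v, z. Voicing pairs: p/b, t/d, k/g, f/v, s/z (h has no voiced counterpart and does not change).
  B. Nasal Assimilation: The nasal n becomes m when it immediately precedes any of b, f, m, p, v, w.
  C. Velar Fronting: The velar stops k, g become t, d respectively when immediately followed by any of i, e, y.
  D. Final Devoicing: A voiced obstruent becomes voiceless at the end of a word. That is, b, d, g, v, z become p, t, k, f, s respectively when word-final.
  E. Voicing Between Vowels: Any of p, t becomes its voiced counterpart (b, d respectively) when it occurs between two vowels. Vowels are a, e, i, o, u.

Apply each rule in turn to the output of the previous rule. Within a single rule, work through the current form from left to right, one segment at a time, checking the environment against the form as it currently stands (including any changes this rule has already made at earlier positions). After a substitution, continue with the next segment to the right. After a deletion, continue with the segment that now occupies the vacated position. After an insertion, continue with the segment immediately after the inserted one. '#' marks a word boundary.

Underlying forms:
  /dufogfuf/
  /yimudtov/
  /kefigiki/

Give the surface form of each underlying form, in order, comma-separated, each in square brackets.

[dufogvuf], [yimuddof], [tefididi]

/dufogfuf/:
  A Progressive Voicing Assimilation: [dufogfuf] → [dufogvuf]
  B Nasal Assimilation: no change — [dufogvuf]
  C Velar Fronting: no change — [dufogvuf]
  D Final Devoicing: no change — [dufogvuf]
  E Voicing Between Vowels: no change — [dufogvuf]
/yimudtov/:
  A Progressive Voicing Assimilation: [yimudtov] → [yimuddov]
  B Nasal Assimilation: no change — [yimuddov]
  C Velar Fronting: no change — [yimuddov]
  D Final Devoicing: [yimuddov] → [yimuddof]
  E Voicing Between Vowels: no change — [yimuddof]
/kefigiki/:
  A Progressive Voicing Assimilation: no change — [kefigiki]
  B Nasal Assimilation: no change — [kefigiki]
  C Velar Fronting: [kefigiki] → [tefiditi]
  D Final Devoicing: no change — [tefiditi]
  E Voicing Between Vowels: [tefiditi] → [tefididi]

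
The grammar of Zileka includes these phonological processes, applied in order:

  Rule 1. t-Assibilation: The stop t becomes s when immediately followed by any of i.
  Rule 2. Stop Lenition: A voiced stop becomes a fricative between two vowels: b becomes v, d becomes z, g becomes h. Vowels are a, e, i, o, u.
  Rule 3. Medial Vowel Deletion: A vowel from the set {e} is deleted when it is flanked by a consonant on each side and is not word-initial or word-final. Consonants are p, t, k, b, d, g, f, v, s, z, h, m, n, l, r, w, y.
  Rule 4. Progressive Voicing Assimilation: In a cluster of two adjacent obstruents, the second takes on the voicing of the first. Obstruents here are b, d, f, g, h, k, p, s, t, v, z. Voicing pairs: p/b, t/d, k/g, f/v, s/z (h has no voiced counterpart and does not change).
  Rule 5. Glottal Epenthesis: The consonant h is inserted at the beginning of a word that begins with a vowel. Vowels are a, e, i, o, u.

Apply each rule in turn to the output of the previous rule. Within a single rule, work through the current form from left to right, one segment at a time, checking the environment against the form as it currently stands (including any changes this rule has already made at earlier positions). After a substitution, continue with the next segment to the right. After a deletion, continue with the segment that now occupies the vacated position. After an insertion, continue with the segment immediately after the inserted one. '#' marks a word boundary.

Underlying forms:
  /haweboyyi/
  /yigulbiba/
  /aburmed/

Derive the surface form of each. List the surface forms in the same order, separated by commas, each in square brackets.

[hawvoyyi], [yihulbiva], [havurmd]

/haweboyyi/:
  Rule 1 t-Assibilation: no change — [haweboyyi]
  Rule 2 Stop Lenition: [haweboyyi] → [hawevoyyi]
  Rule 3 Medial Vowel Deletion: [hawevoyyi] → [hawvoyyi]
  Rule 4 Progressive Voicing Assimilation: no change — [hawvoyyi]
  Rule 5 Glottal Epenthesis: no change — [hawvoyyi]
/yigulbiba/:
  Rule 1 t-Assibilation: no change — [yigulbiba]
  Rule 2 Stop Lenition: [yigulbiba] → [yihulbiva]
  Rule 3 Medial Vowel Deletion: no change — [yihulbiva]
  Rule 4 Progressive Voicing Assimilation: no change — [yihulbiva]
  Rule 5 Glottal Epenthesis: no change — [yihulbiva]
/aburmed/:
  Rule 1 t-Assibilation: no change — [aburmed]
  Rule 2 Stop Lenition: [aburmed] → [avurmed]
  Rule 3 Medial Vowel Deletion: [avurmed] → [avurmd]
  Rule 4 Progressive Voicing Assimilation: no change — [avurmd]
  Rule 5 Glottal Epenthesis: [avurmd] → [havurmd]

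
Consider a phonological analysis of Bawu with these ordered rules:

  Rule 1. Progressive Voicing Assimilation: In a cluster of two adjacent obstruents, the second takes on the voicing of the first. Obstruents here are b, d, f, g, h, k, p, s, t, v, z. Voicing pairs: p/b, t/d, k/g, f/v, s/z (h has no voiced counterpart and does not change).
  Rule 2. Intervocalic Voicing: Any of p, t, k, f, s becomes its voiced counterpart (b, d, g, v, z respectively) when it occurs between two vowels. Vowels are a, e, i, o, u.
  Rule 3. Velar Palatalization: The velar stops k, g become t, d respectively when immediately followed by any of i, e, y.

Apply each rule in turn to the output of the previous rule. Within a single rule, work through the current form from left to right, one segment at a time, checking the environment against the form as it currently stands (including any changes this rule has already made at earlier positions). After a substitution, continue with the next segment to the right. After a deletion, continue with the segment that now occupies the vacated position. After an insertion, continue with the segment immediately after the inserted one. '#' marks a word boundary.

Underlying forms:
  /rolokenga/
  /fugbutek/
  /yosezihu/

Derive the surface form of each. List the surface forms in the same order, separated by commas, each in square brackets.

[rolodenga], [fugbudek], [yozezihu]

/rolokenga/:
  Rule 1 Progressive Voicing Assimilation: no change — [rolokenga]
  Rule 2 Intervocalic Voicing: [rolokenga] → [rologenga]
  Rule 3 Velar Palatalization: [rologenga] → [rolodenga]
/fugbutek/:
  Rule 1 Progressive Voicing Assimilation: no change — [fugbutek]
  Rule 2 Intervocalic Voicing: [fugbutek] → [fugbudek]
  Rule 3 Velar Palatalization: no change — [fugbudek]
/yosezihu/:
  Rule 1 Progressive Voicing Assimilation: no change — [yosezihu]
  Rule 2 Intervocalic Voicing: [yosezihu] → [yozezihu]
  Rule 3 Velar Palatalization: no change — [yozezihu]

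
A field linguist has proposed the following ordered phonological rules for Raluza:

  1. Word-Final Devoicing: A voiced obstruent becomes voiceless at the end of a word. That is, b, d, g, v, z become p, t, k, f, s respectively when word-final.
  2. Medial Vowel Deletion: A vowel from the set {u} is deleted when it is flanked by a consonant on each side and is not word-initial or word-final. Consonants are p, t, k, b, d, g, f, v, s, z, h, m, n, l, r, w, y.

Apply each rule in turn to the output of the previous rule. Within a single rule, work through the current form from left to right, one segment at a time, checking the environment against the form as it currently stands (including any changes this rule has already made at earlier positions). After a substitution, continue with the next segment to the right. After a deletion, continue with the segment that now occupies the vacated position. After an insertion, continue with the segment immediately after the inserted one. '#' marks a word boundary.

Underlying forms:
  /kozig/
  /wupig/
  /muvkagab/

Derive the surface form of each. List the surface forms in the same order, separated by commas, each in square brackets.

[kozik], [wpik], [mvkagap]

/kozig/:
  1 Word-Final Devoicing: [kozig] → [kozik]
  2 Medial Vowel Deletion: no change — [kozik]
/wupig/:
  1 Word-Final Devoicing: [wupig] → [wupik]
  2 Medial Vowel Deletion: [wupik] → [wpik]
/muvkagab/:
  1 Word-Final Devoicing: [muvkagab] → [muvkagap]
  2 Medial Vowel Deletion: [muvkagap] → [mvkagap]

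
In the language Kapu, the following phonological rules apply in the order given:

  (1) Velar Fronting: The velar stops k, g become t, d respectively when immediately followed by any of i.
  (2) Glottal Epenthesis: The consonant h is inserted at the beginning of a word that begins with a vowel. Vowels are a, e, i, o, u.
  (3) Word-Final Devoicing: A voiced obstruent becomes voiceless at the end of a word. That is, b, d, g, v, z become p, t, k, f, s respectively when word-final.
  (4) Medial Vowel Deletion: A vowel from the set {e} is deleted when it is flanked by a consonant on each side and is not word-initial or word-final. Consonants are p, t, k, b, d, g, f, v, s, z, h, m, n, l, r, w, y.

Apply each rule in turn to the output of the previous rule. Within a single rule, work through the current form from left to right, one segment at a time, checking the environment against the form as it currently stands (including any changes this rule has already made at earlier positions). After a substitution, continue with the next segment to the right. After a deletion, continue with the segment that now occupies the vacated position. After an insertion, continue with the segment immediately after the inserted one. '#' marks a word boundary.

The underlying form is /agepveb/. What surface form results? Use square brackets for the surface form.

(1) Velar Fronting: no change — [agepveb]
(2) Glottal Epenthesis: [agepveb] → [hagepveb]
(3) Word-Final Devoicing: [hagepveb] → [hagepvep]
(4) Medial Vowel Deletion: [hagepvep] → [hagpvp]

[hagpvp]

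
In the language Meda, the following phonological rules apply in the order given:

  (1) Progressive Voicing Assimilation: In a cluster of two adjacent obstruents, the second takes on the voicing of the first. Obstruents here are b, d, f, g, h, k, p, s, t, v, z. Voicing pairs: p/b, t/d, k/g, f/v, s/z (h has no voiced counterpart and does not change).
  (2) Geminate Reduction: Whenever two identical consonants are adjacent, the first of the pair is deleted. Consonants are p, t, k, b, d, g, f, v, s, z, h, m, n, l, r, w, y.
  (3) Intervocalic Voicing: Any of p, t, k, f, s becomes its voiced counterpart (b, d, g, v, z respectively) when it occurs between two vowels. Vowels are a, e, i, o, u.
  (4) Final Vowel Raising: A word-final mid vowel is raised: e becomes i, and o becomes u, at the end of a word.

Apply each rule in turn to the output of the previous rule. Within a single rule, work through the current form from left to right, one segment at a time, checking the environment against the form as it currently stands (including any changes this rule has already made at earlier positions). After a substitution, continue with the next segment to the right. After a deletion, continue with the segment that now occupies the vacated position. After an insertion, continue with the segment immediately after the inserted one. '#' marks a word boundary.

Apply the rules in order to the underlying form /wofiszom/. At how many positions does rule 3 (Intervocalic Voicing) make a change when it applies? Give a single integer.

(1) Progressive Voicing Assimilation: [wofiszom] → [wofissom]
(2) Geminate Reduction: [wofissom] → [wofisom]
(3) Intervocalic Voicing: [wofisom] → [wovizom]
(4) Final Vowel Raising: no change — [wovizom]
Rule 3 changed 2 position(s).

2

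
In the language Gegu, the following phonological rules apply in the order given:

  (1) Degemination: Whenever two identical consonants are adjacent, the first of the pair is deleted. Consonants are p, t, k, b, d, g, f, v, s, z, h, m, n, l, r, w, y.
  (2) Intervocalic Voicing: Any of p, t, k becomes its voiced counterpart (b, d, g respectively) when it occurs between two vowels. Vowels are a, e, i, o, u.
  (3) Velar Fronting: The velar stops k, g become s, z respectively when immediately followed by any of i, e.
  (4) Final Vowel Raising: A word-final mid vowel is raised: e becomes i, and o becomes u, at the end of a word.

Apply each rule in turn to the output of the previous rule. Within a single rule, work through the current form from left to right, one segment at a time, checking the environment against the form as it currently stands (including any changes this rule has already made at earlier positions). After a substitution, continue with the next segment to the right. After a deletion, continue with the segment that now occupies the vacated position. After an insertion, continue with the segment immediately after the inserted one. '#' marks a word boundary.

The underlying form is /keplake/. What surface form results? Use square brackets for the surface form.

[seplazi]

(1) Degemination: no change — [keplake]
(2) Intervocalic Voicing: [keplake] → [keplage]
(3) Velar Fronting: [keplage] → [seplaze]
(4) Final Vowel Raising: [seplaze] → [seplazi]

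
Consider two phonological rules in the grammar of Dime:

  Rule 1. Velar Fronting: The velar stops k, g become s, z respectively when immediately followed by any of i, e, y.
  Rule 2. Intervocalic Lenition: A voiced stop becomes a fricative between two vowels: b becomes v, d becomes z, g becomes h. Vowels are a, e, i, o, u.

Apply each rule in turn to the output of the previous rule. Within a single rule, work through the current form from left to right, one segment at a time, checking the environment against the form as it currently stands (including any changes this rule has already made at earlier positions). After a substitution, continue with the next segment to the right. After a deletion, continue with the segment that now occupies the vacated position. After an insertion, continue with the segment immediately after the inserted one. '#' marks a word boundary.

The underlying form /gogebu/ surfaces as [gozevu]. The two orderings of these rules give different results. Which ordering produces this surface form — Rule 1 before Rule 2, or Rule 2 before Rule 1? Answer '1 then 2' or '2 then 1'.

1 then 2

Order 1 then 2:
  1 Velar Fronting: [gogebu] → [gozebu]
  2 Intervocalic Lenition: [gozebu] → [gozevu]
  result: [gozevu]
Order 2 then 1:
  2 Intervocalic Lenition: [gogebu] → [gohevu]
  1 Velar Fronting: no change — [gohevu]
  result: [gohevu]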